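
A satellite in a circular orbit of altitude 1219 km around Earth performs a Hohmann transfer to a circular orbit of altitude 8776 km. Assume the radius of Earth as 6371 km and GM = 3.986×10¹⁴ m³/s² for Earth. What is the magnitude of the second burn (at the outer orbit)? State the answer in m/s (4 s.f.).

r₁ = 6371 + 1219 = 7590.0 km = 7.5900×10⁶ m.
r₂ = 6371 + 8776 = 15147 km = 1.5147×10⁷ m.
Transfer ellipse a_t = (r₁ + r₂)/2 = 1.137×10⁷ m.
At r₁: circular v_c1 = √(μ/r₁) = 7247 m/s; transfer-perigee v_p = √[μ(2/r₁ − 1/a_t)] = 8365 m/s.
At r₂: circular v_c2 = √(μ/r₂) = 5130 m/s; transfer-apogee v_a = √[μ(2/r₂ − 1/a_t)] = 4192 m/s.
Δv₂ = v_c2 − v_a = 938.3 m/s.

Δv ≈ 938.3 m/s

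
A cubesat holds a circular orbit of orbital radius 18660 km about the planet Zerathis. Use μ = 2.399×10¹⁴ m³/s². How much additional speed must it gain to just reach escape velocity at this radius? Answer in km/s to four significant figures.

r = 18660 km = 1.866×10⁷ m.
Circular speed v_c = √(μ/r) = 3586 m/s.
Escape speed v_esc = √(2μ/r) = √2 × v_c = 5071 m/s.
Δv = v_esc − v_c = 1485 m/s = 1.485 km/s.

Δv ≈ 1.485 km/s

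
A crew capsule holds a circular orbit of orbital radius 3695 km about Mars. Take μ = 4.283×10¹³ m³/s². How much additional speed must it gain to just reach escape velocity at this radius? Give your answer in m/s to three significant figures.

Δv ≈ 1410 m/s

r = 3695 km = 3.695×10⁶ m.
Circular speed v_c = √(μ/r) = 3405 m/s.
Escape speed v_esc = √(2μ/r) = √2 × v_c = 4815 m/s.
Δv = v_esc − v_c = 1410 m/s.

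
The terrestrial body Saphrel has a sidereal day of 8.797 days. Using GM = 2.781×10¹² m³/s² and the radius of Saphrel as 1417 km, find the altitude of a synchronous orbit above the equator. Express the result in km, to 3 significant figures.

h_sync ≈ 33000 km

T = 8.797 days = 7.601×10⁵ s.
A synchronous orbit has period T, so by Kepler's third law a = (μT²/4π²)^(1/3).
μT²/4π² = 2.781×10¹² × (7.601×10⁵)² / 39.48 = 4.069×10²² m³.
a = 3.440×10⁷ m = 34396 km.
Altitude h = a − R = 34396 − 1417 = 32979 km.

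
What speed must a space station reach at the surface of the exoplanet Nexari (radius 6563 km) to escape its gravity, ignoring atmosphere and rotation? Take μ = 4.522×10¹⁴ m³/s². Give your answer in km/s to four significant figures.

v_esc ≈ 11.74 km/s

r = R = 6.563×10⁶ m.
Escape speed v_esc = √(2μ/r) = √(2 × 4.522×10¹⁴ / 6.563×10⁶) = √(1.378×10⁸) = 11740 m/s.
= 11.74 km/s.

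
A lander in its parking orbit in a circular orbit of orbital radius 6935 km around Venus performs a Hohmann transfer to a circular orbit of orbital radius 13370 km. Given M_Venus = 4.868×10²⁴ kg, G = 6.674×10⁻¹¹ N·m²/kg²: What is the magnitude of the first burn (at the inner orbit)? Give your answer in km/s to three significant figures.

Δv ≈ 1.01 km/s

μ = GM = 6.674×10⁻¹¹ × 4.868×10²⁴ = 3.249×10¹⁴ m³/s².
r₁ = 6935 km = 6.935×10⁶ m.
r₂ = 13370 km = 1.337×10⁷ m.
Transfer ellipse a_t = (r₁ + r₂)/2 = 1.015×10⁷ m.
At r₁: circular v_c1 = √(μ/r₁) = 6845 m/s; transfer-periapsis v_p = √[μ(2/r₁ − 1/a_t)] = 7855 m/s.
Δv₁ = v_p − v_c1 = 1010 m/s.
= 1.010 km/s.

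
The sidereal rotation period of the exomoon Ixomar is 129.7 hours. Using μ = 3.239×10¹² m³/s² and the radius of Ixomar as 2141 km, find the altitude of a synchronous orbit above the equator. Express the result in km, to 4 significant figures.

T = 129.7 hours = 4.669×10⁵ s.
A synchronous orbit has period T, so by Kepler's third law a = (μT²/4π²)^(1/3).
μT²/4π² = 3.239×10¹² × (4.669×10⁵)² / 39.48 = 1.789×10²² m³.
a = 2.615×10⁷ m = 26152 km.
Altitude h = a − R = 26152 − 2141 = 24011 km.

h_sync ≈ 24010 km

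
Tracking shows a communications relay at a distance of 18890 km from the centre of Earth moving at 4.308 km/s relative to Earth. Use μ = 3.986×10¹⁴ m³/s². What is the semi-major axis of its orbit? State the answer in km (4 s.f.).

a ≈ 16860 km

r = 1.889×10⁷ m.
Specific orbital energy ε = v²/2 − μ/r = (4308)²/2 − 3.986×10¹⁴/1.889×10⁷ = -1.182×10⁷ J/kg.
Since ε = −μ/(2a), a = −μ/(2ε) = 1.686×10⁷ m = 16859 km.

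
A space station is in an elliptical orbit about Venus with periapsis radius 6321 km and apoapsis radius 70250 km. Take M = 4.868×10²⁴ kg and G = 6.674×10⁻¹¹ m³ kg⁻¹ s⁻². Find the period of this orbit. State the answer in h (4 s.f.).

μ = GM = 6.674×10⁻¹¹ × 4.868×10²⁴ = 3.249×10¹⁴ m³/s².
Semi-major axis a = (r_p + r_a)/2 = (6321.0 + 70250)/2 = 38286 km = 3.829×10⁷ m.
By Kepler's third law T = 2π√(a³/μ) = 2π × 1.314×10⁴ = 8.258×10⁴ s.
= 22.94 h.

T ≈ 22.94 h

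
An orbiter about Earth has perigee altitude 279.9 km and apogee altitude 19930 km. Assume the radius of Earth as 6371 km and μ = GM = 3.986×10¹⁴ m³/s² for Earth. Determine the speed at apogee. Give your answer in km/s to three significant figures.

r_p = 6371 + 279.9 = 6650.9 km = 6.6509×10⁶ m.
r_a = 6371 + 19930 = 26301 km = 2.6301×10⁷ m.
Semi-major axis a = (r_p + r_a)/2 = 16476 km = 1.648×10⁷ m.
Vis-viva: v² = μ(2/r − 1/a) = 3.986×10¹⁴ × (7.604×10⁻⁸ − 6.069×10⁻⁸) = 6.118×10⁶ m²/s².
v = 2473 m/s = 2.473 km/s.

v ≈ 2.47 km/s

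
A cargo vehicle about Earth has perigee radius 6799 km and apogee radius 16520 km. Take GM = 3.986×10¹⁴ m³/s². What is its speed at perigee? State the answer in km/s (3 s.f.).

Semi-major axis a = (r_p + r_a)/2 = 11660 km = 1.166×10⁷ m.
Vis-viva: v² = μ(2/r − 1/a) = 3.986×10¹⁴ × (2.942×10⁻⁷ − 8.577×10⁻⁸) = 8.307×10⁷ m²/s².
v = 9114 m/s = 9.114 km/s.

v ≈ 9.11 km/s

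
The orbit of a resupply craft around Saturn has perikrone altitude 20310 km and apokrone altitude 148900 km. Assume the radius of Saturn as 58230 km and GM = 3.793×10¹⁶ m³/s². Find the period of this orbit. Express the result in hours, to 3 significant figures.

r_p = 58230 + 20310 = 78540 km = 7.8540×10⁷ m.
r_a = 58230 + 148900 = 207130 km = 2.0713×10⁸ m.
Semi-major axis a = (r_p + r_a)/2 = (78540 + 2.0713×10⁵)/2 = 1.4284×10⁵ km = 1.428×10⁸ m.
By Kepler's third law T = 2π√(a³/μ) = 2π × 8.765×10³ = 5.507×10⁴ s.
= 15.30 hours.

T ≈ 15.3 hours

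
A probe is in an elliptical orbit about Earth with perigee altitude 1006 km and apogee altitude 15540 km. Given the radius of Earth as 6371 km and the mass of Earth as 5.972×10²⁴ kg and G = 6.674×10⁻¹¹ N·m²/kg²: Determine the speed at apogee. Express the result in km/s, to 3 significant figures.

v ≈ 3.03 km/s

μ = GM = 6.674×10⁻¹¹ × 5.972×10²⁴ = 3.986×10¹⁴ m³/s².
r_p = 6371 + 1006 = 7377.0 km = 7.3770×10⁶ m.
r_a = 6371 + 15540 = 21911 km = 2.1911×10⁷ m.
Semi-major axis a = (r_p + r_a)/2 = 14644 km = 1.464×10⁷ m.
Vis-viva: v² = μ(2/r − 1/a) = 3.986×10¹⁴ × (9.128×10⁻⁸ − 6.829×10⁻⁸) = 9.164×10⁶ m²/s².
v = 3027 m/s = 3.027 km/s.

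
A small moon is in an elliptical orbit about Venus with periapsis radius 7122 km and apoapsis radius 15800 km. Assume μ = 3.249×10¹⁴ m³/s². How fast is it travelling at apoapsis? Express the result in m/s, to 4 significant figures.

v ≈ 3575 m/s

Semi-major axis a = (r_p + r_a)/2 = 11461 km = 1.146×10⁷ m.
Vis-viva: v² = μ(2/r − 1/a) = 3.249×10¹⁴ × (1.266×10⁻⁷ − 8.725×10⁻⁸) = 1.278×10⁷ m²/s².
v = 3575 m/s.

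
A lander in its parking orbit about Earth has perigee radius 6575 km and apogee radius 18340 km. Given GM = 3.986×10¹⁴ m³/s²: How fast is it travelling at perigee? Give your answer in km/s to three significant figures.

Semi-major axis a = (r_p + r_a)/2 = 12458 km = 1.246×10⁷ m.
Vis-viva: v² = μ(2/r − 1/a) = 3.986×10¹⁴ × (3.042×10⁻⁷ − 8.027×10⁻⁸) = 8.925×10⁷ m²/s².
v = 9447 m/s = 9.447 km/s.

v ≈ 9.45 km/s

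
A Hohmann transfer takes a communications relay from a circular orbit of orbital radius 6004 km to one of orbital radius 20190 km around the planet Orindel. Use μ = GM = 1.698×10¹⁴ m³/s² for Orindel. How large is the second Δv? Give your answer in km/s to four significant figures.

r₁ = 6004 km = 6.004×10⁶ m.
r₂ = 20190 km = 2.019×10⁷ m.
Transfer ellipse a_t = (r₁ + r₂)/2 = 1.310×10⁷ m.
At r₁: circular v_c1 = √(μ/r₁) = 5318 m/s; transfer-periapsis v_p = √[μ(2/r₁ − 1/a_t)] = 6603 m/s.
At r₂: circular v_c2 = √(μ/r₂) = 2900 m/s; transfer-apoapsis v_a = √[μ(2/r₂ − 1/a_t)] = 1964 m/s.
Δv₂ = v_c2 − v_a = 936.5 m/s.
= 0.9365 km/s.

Δv ≈ 0.9365 km/s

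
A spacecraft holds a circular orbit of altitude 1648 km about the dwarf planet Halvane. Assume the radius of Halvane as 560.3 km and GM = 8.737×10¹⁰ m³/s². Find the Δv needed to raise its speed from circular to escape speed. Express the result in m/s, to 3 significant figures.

Δv ≈ 82.4 m/s

r = 560.3 + 1648 = 2208.3 km = 2.2083×10⁶ m.
Circular speed v_c = √(μ/r) = 198.9 m/s.
Escape speed v_esc = √(2μ/r) = √2 × v_c = 281.3 m/s.
Δv = v_esc − v_c = 82.39 m/s.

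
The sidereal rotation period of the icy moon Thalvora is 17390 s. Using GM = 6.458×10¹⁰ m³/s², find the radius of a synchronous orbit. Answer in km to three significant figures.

A synchronous orbit has period T, so by Kepler's third law a = (μT²/4π²)^(1/3).
μT²/4π² = 6.458×10¹⁰ × (1.739×10⁴)² / 39.48 = 4.947×10¹⁷ m³.
a = 7.909×10⁵ m = 790.88 km.

r_sync ≈ 791 km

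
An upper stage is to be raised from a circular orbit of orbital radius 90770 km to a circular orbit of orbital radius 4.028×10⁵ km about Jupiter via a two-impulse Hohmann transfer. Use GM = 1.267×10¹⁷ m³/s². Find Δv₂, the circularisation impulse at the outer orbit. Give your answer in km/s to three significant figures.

Δv ≈ 6.98 km/s

r₁ = 90770 km = 9.077×10⁷ m.
r₂ = 4.028×10⁵ km = 4.028×10⁸ m.
Transfer ellipse a_t = (r₁ + r₂)/2 = 2.468×10⁸ m.
At r₁: circular v_c1 = √(μ/r₁) = 37360 m/s; transfer-perijove v_p = √[μ(2/r₁ − 1/a_t)] = 47730 m/s.
At r₂: circular v_c2 = √(μ/r₂) = 17740 m/s; transfer-apojove v_a = √[μ(2/r₂ − 1/a_t)] = 10760 m/s.
Δv₂ = v_c2 − v_a = 6979 m/s.
= 6.979 km/s.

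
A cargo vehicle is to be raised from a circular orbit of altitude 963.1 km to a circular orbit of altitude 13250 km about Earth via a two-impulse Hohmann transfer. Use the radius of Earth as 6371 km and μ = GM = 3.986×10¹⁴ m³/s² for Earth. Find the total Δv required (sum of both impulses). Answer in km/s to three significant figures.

Δv_total ≈ 2.71 km/s

r₁ = 6371 + 963.1 = 7334.1 km = 7.3341×10⁶ m.
r₂ = 6371 + 13250 = 19621 km = 1.9621×10⁷ m.
Transfer ellipse a_t = (r₁ + r₂)/2 = 1.348×10⁷ m.
At r₁: circular v_c1 = √(μ/r₁) = 7372 m/s; transfer-perigee v_p = √[μ(2/r₁ − 1/a_t)] = 8895 m/s.
Δv₁ = v_p − v_c1 = 1523 m/s.
At r₂: circular v_c2 = √(μ/r₂) = 4507 m/s; transfer-apogee v_a = √[μ(2/r₂ − 1/a_t)] = 3325 m/s.
Δv₂ = v_c2 − v_a = 1182 m/s.
Total Δv = Δv₁ + Δv₂ = 2705 m/s = 2.705 km/s.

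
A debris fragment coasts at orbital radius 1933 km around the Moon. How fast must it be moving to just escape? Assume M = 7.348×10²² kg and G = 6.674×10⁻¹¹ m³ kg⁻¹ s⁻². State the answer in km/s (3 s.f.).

v_esc ≈ 2.25 km/s

μ = GM = 6.674×10⁻¹¹ × 7.348×10²² = 4.904×10¹² m³/s².
r = 1933 km = 1.933×10⁶ m.
Escape speed v_esc = √(2μ/r) = √(2 × 4.904×10¹² / 1.933×10⁶) = √(5.074×10⁶) = 2253 m/s.
= 2.253 km/s.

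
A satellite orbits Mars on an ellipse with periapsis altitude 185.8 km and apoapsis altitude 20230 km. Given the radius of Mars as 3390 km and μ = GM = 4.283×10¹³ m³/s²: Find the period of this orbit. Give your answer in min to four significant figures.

r_p = 3390 + 185.8 = 3575.8 km = 3.5758×10⁶ m.
r_a = 3390 + 20230 = 23620 km = 2.3620×10⁷ m.
Semi-major axis a = (r_p + r_a)/2 = (3575.8 + 23620)/2 = 13598 km = 1.360×10⁷ m.
By Kepler's third law T = 2π√(a³/μ) = 2π × 7.662×10³ = 4.814×10⁴ s.
= 802.3 min.

T ≈ 802.3 min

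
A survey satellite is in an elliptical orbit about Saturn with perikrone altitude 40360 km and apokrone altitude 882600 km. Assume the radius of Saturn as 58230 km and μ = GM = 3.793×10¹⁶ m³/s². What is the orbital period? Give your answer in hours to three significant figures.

T ≈ 106 hours

r_p = 58230 + 40360 = 98590 km = 9.8590×10⁷ m.
r_a = 58230 + 882600 = 940830 km = 9.4083×10⁸ m.
Semi-major axis a = (r_p + r_a)/2 = (98590 + 9.4083×10⁵)/2 = 5.1971×10⁵ km = 5.197×10⁸ m.
By Kepler's third law T = 2π√(a³/μ) = 2π × 6.083×10⁴ = 3.822×10⁵ s.
= 106.2 hours.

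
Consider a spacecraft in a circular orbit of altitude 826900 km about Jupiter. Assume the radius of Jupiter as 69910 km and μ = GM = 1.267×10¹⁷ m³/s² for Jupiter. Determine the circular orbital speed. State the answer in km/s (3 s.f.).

r = 69910 + 826900 = 896810 km = 8.9681×10⁸ m.
For a circular orbit v = √(μ/r) = √(1.267×10¹⁷ / 8.968×10⁸) = √(1.413×10⁸) = 11890 m/s.
That is 11.89 km/s.

v ≈ 11.9 km/s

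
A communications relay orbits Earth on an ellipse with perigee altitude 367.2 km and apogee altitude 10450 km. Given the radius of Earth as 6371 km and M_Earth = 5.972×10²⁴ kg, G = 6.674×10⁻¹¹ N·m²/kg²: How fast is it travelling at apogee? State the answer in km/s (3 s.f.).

v ≈ 3.68 km/s

μ = GM = 6.674×10⁻¹¹ × 5.972×10²⁴ = 3.986×10¹⁴ m³/s².
r_p = 6371 + 367.2 = 6738.2 km = 6.7382×10⁶ m.
r_a = 6371 + 10450 = 16821 km = 1.6821×10⁷ m.
Semi-major axis a = (r_p + r_a)/2 = 11780 km = 1.178×10⁷ m.
Vis-viva: v² = μ(2/r − 1/a) = 3.986×10¹⁴ × (1.189×10⁻⁷ − 8.489×10⁻⁸) = 1.355×10⁷ m²/s².
v = 3682 m/s = 3.682 km/s.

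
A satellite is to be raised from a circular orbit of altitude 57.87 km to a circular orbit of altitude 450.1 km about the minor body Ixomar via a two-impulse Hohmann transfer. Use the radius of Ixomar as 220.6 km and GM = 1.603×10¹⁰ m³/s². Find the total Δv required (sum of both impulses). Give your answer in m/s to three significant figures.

Δv_total ≈ 81.5 m/s

r₁ = 220.6 + 57.87 = 278.47 km = 2.7847×10⁵ m.
r₂ = 220.6 + 450.1 = 670.70 km = 6.7070×10⁵ m.
Transfer ellipse a_t = (r₁ + r₂)/2 = 4.746×10⁵ m.
At r₁: circular v_c1 = √(μ/r₁) = 239.9 m/s; transfer-periapsis v_p = √[μ(2/r₁ − 1/a_t)] = 285.2 m/s.
Δv₁ = v_p − v_c1 = 45.30 m/s.
At r₂: circular v_c2 = √(μ/r₂) = 154.6 m/s; transfer-apoapsis v_a = √[μ(2/r₂ − 1/a_t)] = 118.4 m/s.
Δv₂ = v_c2 − v_a = 36.17 m/s.
Total Δv = Δv₁ + Δv₂ = 81.47 m/s.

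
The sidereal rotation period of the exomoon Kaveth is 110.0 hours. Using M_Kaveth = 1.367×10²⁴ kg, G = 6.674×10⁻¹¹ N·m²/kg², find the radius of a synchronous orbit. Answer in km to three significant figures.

r_sync ≈ 71300 km

μ = GM = 6.674×10⁻¹¹ × 1.367×10²⁴ = 9.123×10¹³ m³/s².
T = 110.0 hours = 3.960×10⁵ s.
A synchronous orbit has period T, so by Kepler's third law a = (μT²/4π²)^(1/3).
μT²/4π² = 9.123×10¹³ × (3.960×10⁵)² / 39.48 = 3.624×10²³ m³.
a = 7.130×10⁷ m = 71295 km.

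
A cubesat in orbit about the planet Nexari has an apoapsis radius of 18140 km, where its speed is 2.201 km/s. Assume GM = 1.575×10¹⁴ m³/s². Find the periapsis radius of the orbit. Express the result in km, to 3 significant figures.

r_a = 1.814×10⁷ m.
Specific energy ε = v²/2 − μ/r = -6.260×10⁶ J/kg, so a = −μ/(2ε) = 1.258×10⁷ m.
The apsides satisfy r_p + r_a = 2a, so the periapsis radius is 2a − r_a = 7.019×10⁶ m = 7018.7 km.

periapsis radius ≈ 7020 km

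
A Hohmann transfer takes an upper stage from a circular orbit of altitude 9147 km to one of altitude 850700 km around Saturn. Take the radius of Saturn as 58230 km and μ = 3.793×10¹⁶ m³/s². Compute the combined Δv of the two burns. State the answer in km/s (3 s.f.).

Δv_total ≈ 12.7 km/s

r₁ = 58230 + 9147 = 67377 km = 6.7377×10⁷ m.
r₂ = 58230 + 850700 = 908930 km = 9.0893×10⁸ m.
Transfer ellipse a_t = (r₁ + r₂)/2 = 4.882×10⁸ m.
At r₁: circular v_c1 = √(μ/r₁) = 23730 m/s; transfer-perikrone v_p = √[μ(2/r₁ − 1/a_t)] = 32380 m/s.
Δv₁ = v_p − v_c1 = 8649 m/s.
At r₂: circular v_c2 = √(μ/r₂) = 6460 m/s; transfer-apokrone v_a = √[μ(2/r₂ − 1/a_t)] = 2400 m/s.
Δv₂ = v_c2 − v_a = 4060 m/s.
Total Δv = Δv₁ + Δv₂ = 12710 m/s = 12.71 km/s.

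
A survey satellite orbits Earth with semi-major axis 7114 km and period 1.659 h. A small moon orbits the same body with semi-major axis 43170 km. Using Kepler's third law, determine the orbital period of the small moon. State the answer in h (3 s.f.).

Kepler's third law: T² ∝ a³, so T₂ = T₁ (a₂/a₁)^(3/2).
a₂/a₁ = 6.068, (a₂/a₁)^(3/2) = 14.95.
T₂ = 1.659 × 14.95 = 24.80 h.

T₂ ≈ 24.8 h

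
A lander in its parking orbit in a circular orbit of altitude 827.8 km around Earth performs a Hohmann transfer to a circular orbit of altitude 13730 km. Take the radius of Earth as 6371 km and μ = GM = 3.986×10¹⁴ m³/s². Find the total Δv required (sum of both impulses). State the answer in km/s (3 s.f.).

r₁ = 6371 + 827.8 = 7198.8 km = 7.1988×10⁶ m.
r₂ = 6371 + 13730 = 20101 km = 2.0101×10⁷ m.
Transfer ellipse a_t = (r₁ + r₂)/2 = 1.365×10⁷ m.
At r₁: circular v_c1 = √(μ/r₁) = 7441 m/s; transfer-perigee v_p = √[μ(2/r₁ − 1/a_t)] = 9030 m/s.
Δv₁ = v_p − v_c1 = 1589 m/s.
At r₂: circular v_c2 = √(μ/r₂) = 4453 m/s; transfer-apogee v_a = √[μ(2/r₂ − 1/a_t)] = 3234 m/s.
Δv₂ = v_c2 − v_a = 1219 m/s.
Total Δv = Δv₁ + Δv₂ = 2808 m/s = 2.808 km/s.

Δv_total ≈ 2.81 km/s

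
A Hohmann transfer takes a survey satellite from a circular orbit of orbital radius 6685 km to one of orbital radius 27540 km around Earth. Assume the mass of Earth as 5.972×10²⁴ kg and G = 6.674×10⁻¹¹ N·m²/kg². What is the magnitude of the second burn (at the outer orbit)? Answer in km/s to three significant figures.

Δv ≈ 1.43 km/s

μ = GM = 6.674×10⁻¹¹ × 5.972×10²⁴ = 3.986×10¹⁴ m³/s².
r₁ = 6685 km = 6.685×10⁶ m.
r₂ = 27540 km = 2.754×10⁷ m.
Transfer ellipse a_t = (r₁ + r₂)/2 = 1.711×10⁷ m.
At r₁: circular v_c1 = √(μ/r₁) = 7722 m/s; transfer-perigee v_p = √[μ(2/r₁ − 1/a_t)] = 9796 m/s.
At r₂: circular v_c2 = √(μ/r₂) = 3804 m/s; transfer-apogee v_a = √[μ(2/r₂ − 1/a_t)] = 2378 m/s.
Δv₂ = v_c2 − v_a = 1427 m/s.
= 1.427 km/s.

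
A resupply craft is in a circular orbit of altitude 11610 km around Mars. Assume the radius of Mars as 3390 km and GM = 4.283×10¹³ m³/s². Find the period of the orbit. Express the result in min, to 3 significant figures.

T ≈ 930 min

r = 3390 + 11610 = 15000 km = 1.5000×10⁷ m.
Kepler's third law: T = 2π√(r³/μ) = 2π√((1.500×10⁷)³ / 4.283×10¹³).
r³/μ = 7.880×10⁷ s², so T = 2π × 8.877×10³ = 5.578×10⁴ s.
Converting: 5.578×10⁴ s ÷ 60.00 = 929.6 min.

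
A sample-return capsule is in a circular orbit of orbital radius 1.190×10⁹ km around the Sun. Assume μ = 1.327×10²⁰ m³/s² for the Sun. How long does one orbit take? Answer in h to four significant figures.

T ≈ 196700 h

r = 1.190×10⁹ km = 1.190×10¹² m.
Kepler's third law: T = 2π√(r³/μ) = 2π√((1.190×10¹²)³ / 1.327×10²⁰).
r³/μ = 1.270×10¹⁶ s², so T = 2π × 1.127×10⁸ = 7.081×10⁸ s.
Converting: 7.081×10⁸ s ÷ 3600 = 1.967×10⁵ h.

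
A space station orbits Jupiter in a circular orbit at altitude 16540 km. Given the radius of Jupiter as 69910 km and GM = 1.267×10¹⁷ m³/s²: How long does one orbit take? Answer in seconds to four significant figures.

r = 69910 + 16540 = 86450 km = 8.6450×10⁷ m.
Kepler's third law: T = 2π√(r³/μ) = 2π√((8.645×10⁷)³ / 1.267×10¹⁷).
r³/μ = 5.099×10⁶ s², so T = 2π × 2.258×10³ = 1.419×10⁴ s.

T ≈ 14190 seconds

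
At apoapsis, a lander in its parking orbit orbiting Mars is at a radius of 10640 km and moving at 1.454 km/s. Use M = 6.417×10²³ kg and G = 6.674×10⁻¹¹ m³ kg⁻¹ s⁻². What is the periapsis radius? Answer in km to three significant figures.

μ = GM = 6.674×10⁻¹¹ × 6.417×10²³ = 4.283×10¹³ m³/s².
r_a = 1.064×10⁷ m.
Specific energy ε = v²/2 − μ/r = -2.968×10⁶ J/kg, so a = −μ/(2ε) = 7.215×10⁶ m.
The apsides satisfy r_p + r_a = 2a, so the periapsis radius is 2a − r_a = 3.789×10⁶ m = 3789.4 km.

periapsis radius ≈ 3790 km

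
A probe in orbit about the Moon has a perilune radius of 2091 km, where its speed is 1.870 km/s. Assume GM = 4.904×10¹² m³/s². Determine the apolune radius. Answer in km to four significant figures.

apolune radius ≈ 6126 km

r_p = 2.091×10⁶ m.
Specific energy ε = v²/2 − μ/r = -5.968×10⁵ J/kg, so a = −μ/(2ε) = 4.108×10⁶ m.
The apsides satisfy r_p + r_a = 2a, so the apolune radius is 2a − r_p = 6.126×10⁶ m = 6125.6 km.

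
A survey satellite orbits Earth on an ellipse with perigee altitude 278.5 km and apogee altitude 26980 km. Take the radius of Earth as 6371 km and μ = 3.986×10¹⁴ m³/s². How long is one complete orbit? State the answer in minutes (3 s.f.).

r_p = 6371 + 278.5 = 6649.5 km = 6.6495×10⁶ m.
r_a = 6371 + 26980 = 33351 km = 3.3351×10⁷ m.
Semi-major axis a = (r_p + r_a)/2 = (6649.5 + 33351)/2 = 20000 km = 2.000×10⁷ m.
By Kepler's third law T = 2π√(a³/μ) = 2π × 4.480×10³ = 2.815×10⁴ s.
= 469.2 minutes.

T ≈ 469 minutes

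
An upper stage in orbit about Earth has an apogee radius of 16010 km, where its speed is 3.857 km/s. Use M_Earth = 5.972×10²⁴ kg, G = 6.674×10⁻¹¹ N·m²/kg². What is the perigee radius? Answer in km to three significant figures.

perigee radius ≈ 6820 km

μ = GM = 6.674×10⁻¹¹ × 5.972×10²⁴ = 3.986×10¹⁴ m³/s².
r_a = 1.601×10⁷ m.
Specific energy ε = v²/2 − μ/r = -1.746×10⁷ J/kg, so a = −μ/(2ε) = 1.142×10⁷ m.
The apsides satisfy r_p + r_a = 2a, so the perigee radius is 2a − r_a = 6.822×10⁶ m = 6821.7 km.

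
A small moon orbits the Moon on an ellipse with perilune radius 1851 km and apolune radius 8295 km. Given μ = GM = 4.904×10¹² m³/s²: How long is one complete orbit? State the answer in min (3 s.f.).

Semi-major axis a = (r_p + r_a)/2 = (1851.0 + 8295.0)/2 = 5073.0 km = 5.073×10⁶ m.
By Kepler's third law T = 2π√(a³/μ) = 2π × 5.160×10³ = 3.242×10⁴ s.
= 540.3 min.

T ≈ 540 min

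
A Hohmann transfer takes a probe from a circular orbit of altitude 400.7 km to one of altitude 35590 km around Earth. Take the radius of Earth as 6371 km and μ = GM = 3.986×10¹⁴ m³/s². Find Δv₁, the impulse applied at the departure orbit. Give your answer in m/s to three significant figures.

r₁ = 6371 + 400.7 = 6771.7 km = 6.7717×10⁶ m.
r₂ = 6371 + 35590 = 41961 km = 4.1961×10⁷ m.
Transfer ellipse a_t = (r₁ + r₂)/2 = 2.437×10⁷ m.
At r₁: circular v_c1 = √(μ/r₁) = 7672 m/s; transfer-perigee v_p = √[μ(2/r₁ − 1/a_t)] = 10070 m/s.
Δv₁ = v_p − v_c1 = 2396 m/s.

Δv ≈ 2400 m/s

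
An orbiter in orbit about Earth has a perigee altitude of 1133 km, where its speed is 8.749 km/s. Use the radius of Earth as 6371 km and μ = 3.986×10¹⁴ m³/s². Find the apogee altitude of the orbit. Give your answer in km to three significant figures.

r_p = 6371 + 1133 = 7504.0 km = 7.504×10⁶ m.
Specific energy ε = v²/2 − μ/r = -1.485×10⁷ J/kg, so a = −μ/(2ε) = 1.342×10⁷ m.
The apsides satisfy r_p + r_a = 2a, so the apogee radius is 2a − r_p = 1.935×10⁷ m = 19345 km.
Apogee altitude = 19345 − 6371 = 12974 km.

apogee altitude ≈ 13000 km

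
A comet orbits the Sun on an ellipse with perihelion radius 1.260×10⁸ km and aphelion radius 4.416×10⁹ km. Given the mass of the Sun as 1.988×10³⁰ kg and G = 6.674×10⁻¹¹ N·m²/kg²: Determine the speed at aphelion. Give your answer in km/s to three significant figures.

v ≈ 1.29 km/s

μ = GM = 6.674×10⁻¹¹ × 1.988×10³⁰ = 1.327×10²⁰ m³/s².
Semi-major axis a = (r_p + r_a)/2 = 2.2710×10⁹ km = 2.271×10¹² m.
Vis-viva: v² = μ(2/r − 1/a) = 1.327×10²⁰ × (4.529×10⁻¹³ − 4.403×10⁻¹³) = 1.667×10⁶ m²/s².
v = 1291 m/s = 1.291 km/s.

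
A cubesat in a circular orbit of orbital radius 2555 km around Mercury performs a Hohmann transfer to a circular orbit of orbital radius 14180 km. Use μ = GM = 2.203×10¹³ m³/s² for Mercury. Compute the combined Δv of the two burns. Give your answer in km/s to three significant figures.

r₁ = 2555 km = 2.555×10⁶ m.
r₂ = 14180 km = 1.418×10⁷ m.
Transfer ellipse a_t = (r₁ + r₂)/2 = 8.368×10⁶ m.
At r₁: circular v_c1 = √(μ/r₁) = 2936 m/s; transfer-periherm v_p = √[μ(2/r₁ − 1/a_t)] = 3823 m/s.
Δv₁ = v_p − v_c1 = 886.2 m/s.
At r₂: circular v_c2 = √(μ/r₂) = 1246 m/s; transfer-apoherm v_a = √[μ(2/r₂ − 1/a_t)] = 688.8 m/s.
Δv₂ = v_c2 − v_a = 557.7 m/s.
Total Δv = Δv₁ + Δv₂ = 1444 m/s = 1.444 km/s.

Δv_total ≈ 1.44 km/s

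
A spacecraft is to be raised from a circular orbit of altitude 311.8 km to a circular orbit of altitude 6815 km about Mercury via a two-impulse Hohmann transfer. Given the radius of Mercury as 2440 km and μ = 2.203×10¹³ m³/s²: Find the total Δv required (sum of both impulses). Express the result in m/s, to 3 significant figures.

r₁ = 2440 + 311.8 = 2751.8 km = 2.7518×10⁶ m.
r₂ = 2440 + 6815 = 9255.0 km = 9.2550×10⁶ m.
Transfer ellipse a_t = (r₁ + r₂)/2 = 6.003×10⁶ m.
At r₁: circular v_c1 = √(μ/r₁) = 2829 m/s; transfer-periherm v_p = √[μ(2/r₁ − 1/a_t)] = 3513 m/s.
Δv₁ = v_p − v_c1 = 683.7 m/s.
At r₂: circular v_c2 = √(μ/r₂) = 1543 m/s; transfer-apoherm v_a = √[μ(2/r₂ − 1/a_t)] = 1045 m/s.
Δv₂ = v_c2 − v_a = 498.3 m/s.
Total Δv = Δv₁ + Δv₂ = 1182 m/s.

Δv_total ≈ 1180 m/s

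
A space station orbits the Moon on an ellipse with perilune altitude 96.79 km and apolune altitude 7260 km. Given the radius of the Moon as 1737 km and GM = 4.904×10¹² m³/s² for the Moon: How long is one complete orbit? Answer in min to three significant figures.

T ≈ 596 min

r_p = 1737 + 96.79 = 1833.8 km = 1.8338×10⁶ m.
r_a = 1737 + 7260 = 8997.0 km = 8.9970×10⁶ m.
Semi-major axis a = (r_p + r_a)/2 = (1833.8 + 8997.0)/2 = 5415.4 km = 5.415×10⁶ m.
By Kepler's third law T = 2π√(a³/μ) = 2π × 5.691×10³ = 3.576×10⁴ s.
= 595.9 min.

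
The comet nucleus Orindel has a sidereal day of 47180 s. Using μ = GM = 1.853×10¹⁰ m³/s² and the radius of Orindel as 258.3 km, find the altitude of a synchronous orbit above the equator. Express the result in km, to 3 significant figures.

A synchronous orbit has period T, so by Kepler's third law a = (μT²/4π²)^(1/3).
μT²/4π² = 1.853×10¹⁰ × (4.718×10⁴)² / 39.48 = 1.045×10¹⁸ m³.
a = 1.015×10⁶ m = 1014.7 km.
Altitude h = a − R = 1014.7 − 258.3 = 756.41 km.

h_sync ≈ 756 km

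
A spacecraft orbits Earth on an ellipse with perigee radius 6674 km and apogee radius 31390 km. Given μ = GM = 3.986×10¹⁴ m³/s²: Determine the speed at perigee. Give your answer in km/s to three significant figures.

Semi-major axis a = (r_p + r_a)/2 = 19032 km = 1.903×10⁷ m.
Vis-viva: v² = μ(2/r − 1/a) = 3.986×10¹⁴ × (2.997×10⁻⁷ − 5.254×10⁻⁸) = 9.850×10⁷ m²/s².
v = 9925 m/s = 9.925 km/s.

v ≈ 9.92 km/s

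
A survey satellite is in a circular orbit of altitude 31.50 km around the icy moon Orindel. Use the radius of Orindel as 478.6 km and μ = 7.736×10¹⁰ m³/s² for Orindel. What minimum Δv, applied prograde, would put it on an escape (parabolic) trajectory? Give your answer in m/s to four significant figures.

Δv ≈ 161.3 m/s

r = 478.6 + 31.50 = 510.10 km = 5.1010×10⁵ m.
Circular speed v_c = √(μ/r) = 389.4 m/s.
Escape speed v_esc = √(2μ/r) = √2 × v_c = 550.7 m/s.
Δv = v_esc − v_c = 161.3 m/s.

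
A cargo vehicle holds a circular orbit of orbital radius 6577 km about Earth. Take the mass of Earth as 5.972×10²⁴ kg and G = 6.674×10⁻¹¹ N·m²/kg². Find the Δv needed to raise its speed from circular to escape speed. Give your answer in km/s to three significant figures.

μ = GM = 6.674×10⁻¹¹ × 5.972×10²⁴ = 3.986×10¹⁴ m³/s².
r = 6577 km = 6.577×10⁶ m.
Circular speed v_c = √(μ/r) = 7785 m/s.
Escape speed v_esc = √(2μ/r) = √2 × v_c = 11010 m/s.
Δv = v_esc − v_c = 3225 m/s = 3.225 km/s.

Δv ≈ 3.22 km/s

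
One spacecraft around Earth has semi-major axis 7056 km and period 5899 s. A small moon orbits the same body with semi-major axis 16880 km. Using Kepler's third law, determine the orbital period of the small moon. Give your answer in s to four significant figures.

T₂ ≈ 21830 s

Kepler's third law: T² ∝ a³, so T₂ = T₁ (a₂/a₁)^(3/2).
a₂/a₁ = 2.392, (a₂/a₁)^(3/2) = 3.700.
T₂ = 5899 × 3.700 = 21830 s.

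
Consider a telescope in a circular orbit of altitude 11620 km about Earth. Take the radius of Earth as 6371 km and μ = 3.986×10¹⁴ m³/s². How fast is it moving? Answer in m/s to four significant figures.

r = 6371 + 11620 = 17991 km = 1.7991×10⁷ m.
For a circular orbit v = √(μ/r) = √(3.986×10¹⁴ / 1.799×10⁷) = √(2.216×10⁷) = 4707 m/s.

v ≈ 4707 m/s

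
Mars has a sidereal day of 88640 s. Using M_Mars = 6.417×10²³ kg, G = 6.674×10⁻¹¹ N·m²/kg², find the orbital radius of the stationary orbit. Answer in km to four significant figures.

μ = GM = 6.674×10⁻¹¹ × 6.417×10²³ = 4.283×10¹³ m³/s².
A synchronous orbit has period T, so by Kepler's third law a = (μT²/4π²)^(1/3).
μT²/4π² = 4.283×10¹³ × (8.864×10⁴)² / 39.48 = 8.524×10²¹ m³.
a = 2.043×10⁷ m = 20427 km.

r_sync ≈ 20430 km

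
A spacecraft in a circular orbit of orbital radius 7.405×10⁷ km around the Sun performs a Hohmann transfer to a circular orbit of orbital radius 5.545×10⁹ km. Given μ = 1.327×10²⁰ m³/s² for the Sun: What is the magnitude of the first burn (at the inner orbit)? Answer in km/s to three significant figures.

Δv ≈ 17.1 km/s

r₁ = 7.405×10⁷ km = 7.405×10¹⁰ m.
r₂ = 5.545×10⁹ km = 5.545×10¹² m.
Transfer ellipse a_t = (r₁ + r₂)/2 = 2.810×10¹² m.
At r₁: circular v_c1 = √(μ/r₁) = 42330 m/s; transfer-perihelion v_p = √[μ(2/r₁ − 1/a_t)] = 59470 m/s.
Δv₁ = v_p − v_c1 = 17140 m/s.
= 17.14 km/s.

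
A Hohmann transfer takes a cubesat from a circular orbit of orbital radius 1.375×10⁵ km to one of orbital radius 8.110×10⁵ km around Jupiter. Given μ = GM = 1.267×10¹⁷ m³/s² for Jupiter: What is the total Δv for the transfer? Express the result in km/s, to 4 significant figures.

Δv_total ≈ 15.11 km/s

r₁ = 1.375×10⁵ km = 1.375×10⁸ m.
r₂ = 8.110×10⁵ km = 8.110×10⁸ m.
Transfer ellipse a_t = (r₁ + r₂)/2 = 4.742×10⁸ m.
At r₁: circular v_c1 = √(μ/r₁) = 30360 m/s; transfer-perijove v_p = √[μ(2/r₁ − 1/a_t)] = 39700 m/s.
Δv₁ = v_p − v_c1 = 9340 m/s.
At r₂: circular v_c2 = √(μ/r₂) = 12500 m/s; transfer-apojove v_a = √[μ(2/r₂ − 1/a_t)] = 6730 m/s.
Δv₂ = v_c2 − v_a = 5769 m/s.
Total Δv = Δv₁ + Δv₂ = 15110 m/s = 15.11 km/s.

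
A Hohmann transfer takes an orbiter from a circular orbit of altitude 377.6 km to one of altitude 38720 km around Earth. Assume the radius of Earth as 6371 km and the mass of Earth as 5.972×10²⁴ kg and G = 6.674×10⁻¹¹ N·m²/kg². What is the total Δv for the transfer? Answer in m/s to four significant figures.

μ = GM = 6.674×10⁻¹¹ × 5.972×10²⁴ = 3.986×10¹⁴ m³/s².
r₁ = 6371 + 377.6 = 6748.6 km = 6.7486×10⁶ m.
r₂ = 6371 + 38720 = 45091 km = 4.5091×10⁷ m.
Transfer ellipse a_t = (r₁ + r₂)/2 = 2.592×10⁷ m.
At r₁: circular v_c1 = √(μ/r₁) = 7685 m/s; transfer-perigee v_p = √[μ(2/r₁ − 1/a_t)] = 10140 m/s.
Δv₁ = v_p − v_c1 = 2451 m/s.
At r₂: circular v_c2 = √(μ/r₂) = 2973 m/s; transfer-apogee v_a = √[μ(2/r₂ − 1/a_t)] = 1517 m/s.
Δv₂ = v_c2 − v_a = 1456 m/s.
Total Δv = Δv₁ + Δv₂ = 3907 m/s.

Δv_total ≈ 3907 m/s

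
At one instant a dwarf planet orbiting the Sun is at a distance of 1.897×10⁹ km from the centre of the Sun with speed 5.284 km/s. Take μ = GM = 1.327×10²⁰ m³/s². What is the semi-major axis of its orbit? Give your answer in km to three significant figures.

a ≈ 1.18×10⁹ km

r = 1.897×10¹² m.
Specific orbital energy ε = v²/2 − μ/r = (5284)²/2 − 1.327×10²⁰/1.897×10¹² = -5.599×10⁷ J/kg.
Since ε = −μ/(2a), a = −μ/(2ε) = 1.185×10¹² m = 1.1850×10⁹ km.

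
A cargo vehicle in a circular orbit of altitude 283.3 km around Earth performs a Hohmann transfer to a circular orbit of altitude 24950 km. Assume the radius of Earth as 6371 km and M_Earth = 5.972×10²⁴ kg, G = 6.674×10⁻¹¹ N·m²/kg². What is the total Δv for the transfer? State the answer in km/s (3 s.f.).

μ = GM = 6.674×10⁻¹¹ × 5.972×10²⁴ = 3.986×10¹⁴ m³/s².
r₁ = 6371 + 283.3 = 6654.3 km = 6.6543×10⁶ m.
r₂ = 6371 + 24950 = 31321 km = 3.1321×10⁷ m.
Transfer ellipse a_t = (r₁ + r₂)/2 = 1.899×10⁷ m.
At r₁: circular v_c1 = √(μ/r₁) = 7739 m/s; transfer-perigee v_p = √[μ(2/r₁ − 1/a_t)] = 9940 m/s.
Δv₁ = v_p − v_c1 = 2201 m/s.
At r₂: circular v_c2 = √(μ/r₂) = 3567 m/s; transfer-apogee v_a = √[μ(2/r₂ − 1/a_t)] = 2112 m/s.
Δv₂ = v_c2 − v_a = 1455 m/s.
Total Δv = Δv₁ + Δv₂ = 3656 m/s = 3.656 km/s.

Δv_total ≈ 3.66 km/s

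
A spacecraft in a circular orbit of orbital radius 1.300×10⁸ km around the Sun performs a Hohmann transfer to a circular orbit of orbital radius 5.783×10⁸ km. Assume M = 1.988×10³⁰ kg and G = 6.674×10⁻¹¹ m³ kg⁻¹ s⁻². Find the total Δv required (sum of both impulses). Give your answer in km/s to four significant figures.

Δv_total ≈ 14.85 km/s

μ = GM = 6.674×10⁻¹¹ × 1.988×10³⁰ = 1.327×10²⁰ m³/s².
r₁ = 1.300×10⁸ km = 1.300×10¹¹ m.
r₂ = 5.783×10⁸ km = 5.783×10¹¹ m.
Transfer ellipse a_t = (r₁ + r₂)/2 = 3.542×10¹¹ m.
At r₁: circular v_c1 = √(μ/r₁) = 31950 m/s; transfer-perihelion v_p = √[μ(2/r₁ − 1/a_t)] = 40820 m/s.
Δv₁ = v_p − v_c1 = 8877 m/s.
At r₂: circular v_c2 = √(μ/r₂) = 15150 m/s; transfer-aphelion v_a = √[μ(2/r₂ − 1/a_t)] = 9177 m/s.
Δv₂ = v_c2 − v_a = 5970 m/s.
Total Δv = Δv₁ + Δv₂ = 14850 m/s = 14.85 km/s.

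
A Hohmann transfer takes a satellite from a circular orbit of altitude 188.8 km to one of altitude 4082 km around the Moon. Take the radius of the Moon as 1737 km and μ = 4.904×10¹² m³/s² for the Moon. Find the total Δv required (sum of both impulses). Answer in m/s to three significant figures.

r₁ = 1737 + 188.8 = 1925.8 km = 1.9258×10⁶ m.
r₂ = 1737 + 4082 = 5819.0 km = 5.8190×10⁶ m.
Transfer ellipse a_t = (r₁ + r₂)/2 = 3.872×10⁶ m.
At r₁: circular v_c1 = √(μ/r₁) = 1596 m/s; transfer-perilune v_p = √[μ(2/r₁ − 1/a_t)] = 1956 m/s.
Δv₁ = v_p − v_c1 = 360.4 m/s.
At r₂: circular v_c2 = √(μ/r₂) = 918.0 m/s; transfer-apolune v_a = √[μ(2/r₂ − 1/a_t)] = 647.4 m/s.
Δv₂ = v_c2 − v_a = 270.6 m/s.
Total Δv = Δv₁ + Δv₂ = 631.0 m/s.

Δv_total ≈ 631 m/s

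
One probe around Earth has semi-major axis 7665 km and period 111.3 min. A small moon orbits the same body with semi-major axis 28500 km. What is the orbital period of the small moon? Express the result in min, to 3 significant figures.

Kepler's third law: T² ∝ a³, so T₂ = T₁ (a₂/a₁)^(3/2).
a₂/a₁ = 3.718, (a₂/a₁)^(3/2) = 7.170.
T₂ = 111.3 × 7.170 = 798.0 min.

T₂ ≈ 798 min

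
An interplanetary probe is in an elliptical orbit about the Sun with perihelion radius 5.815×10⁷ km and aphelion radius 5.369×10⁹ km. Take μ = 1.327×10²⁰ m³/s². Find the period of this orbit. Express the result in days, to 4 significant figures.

T ≈ 28220 days

Semi-major axis a = (r_p + r_a)/2 = (5.8150×10⁷ + 5.3690×10⁹)/2 = 2.7136×10⁹ km = 2.714×10¹² m.
By Kepler's third law T = 2π√(a³/μ) = 2π × 3.880×10⁸ = 2.438×10⁹ s.
= 28220 days.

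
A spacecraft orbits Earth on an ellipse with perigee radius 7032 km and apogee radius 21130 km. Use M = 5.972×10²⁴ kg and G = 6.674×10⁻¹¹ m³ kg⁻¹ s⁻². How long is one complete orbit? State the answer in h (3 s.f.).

μ = GM = 6.674×10⁻¹¹ × 5.972×10²⁴ = 3.986×10¹⁴ m³/s².
Semi-major axis a = (r_p + r_a)/2 = (7032.0 + 21130)/2 = 14081 km = 1.408×10⁷ m.
By Kepler's third law T = 2π√(a³/μ) = 2π × 2.647×10³ = 1.663×10⁴ s.
= 4.619 h.

T ≈ 4.62 h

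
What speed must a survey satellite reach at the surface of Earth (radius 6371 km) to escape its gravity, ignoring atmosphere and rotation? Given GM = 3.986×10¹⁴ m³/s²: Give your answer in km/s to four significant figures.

v_esc ≈ 11.19 km/s

r = R = 6.371×10⁶ m.
Escape speed v_esc = √(2μ/r) = √(2 × 3.986×10¹⁴ / 6.371×10⁶) = √(1.251×10⁸) = 11190 m/s.
= 11.19 km/s.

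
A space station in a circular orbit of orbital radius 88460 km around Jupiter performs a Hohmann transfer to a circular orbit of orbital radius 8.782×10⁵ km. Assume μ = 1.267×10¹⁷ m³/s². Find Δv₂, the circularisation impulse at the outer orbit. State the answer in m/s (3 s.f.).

r₁ = 88460 km = 8.846×10⁷ m.
r₂ = 8.782×10⁵ km = 8.782×10⁸ m.
Transfer ellipse a_t = (r₁ + r₂)/2 = 4.833×10⁸ m.
At r₁: circular v_c1 = √(μ/r₁) = 37850 m/s; transfer-perijove v_p = √[μ(2/r₁ − 1/a_t)] = 51010 m/s.
At r₂: circular v_c2 = √(μ/r₂) = 12010 m/s; transfer-apojove v_a = √[μ(2/r₂ − 1/a_t)] = 5139 m/s.
Δv₂ = v_c2 − v_a = 6873 m/s.

Δv ≈ 6870 m/s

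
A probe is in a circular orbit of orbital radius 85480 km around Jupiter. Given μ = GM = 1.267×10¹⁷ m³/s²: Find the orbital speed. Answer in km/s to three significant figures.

v ≈ 38.5 km/s

r = 85480 km = 8.548×10⁷ m.
For a circular orbit v = √(μ/r) = √(1.267×10¹⁷ / 8.548×10⁷) = √(1.482×10⁹) = 38500 m/s.
That is 38.50 km/s.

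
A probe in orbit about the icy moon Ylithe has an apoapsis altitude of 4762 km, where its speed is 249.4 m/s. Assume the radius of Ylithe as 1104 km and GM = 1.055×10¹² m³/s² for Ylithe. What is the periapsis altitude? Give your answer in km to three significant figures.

r_a = 1104 + 4762 = 5866.0 km = 5.866×10⁶ m.
Specific energy ε = v²/2 − μ/r = -1.487×10⁵ J/kg, so a = −μ/(2ε) = 3.546×10⁶ m.
The apsides satisfy r_p + r_a = 2a, so the periapsis radius is 2a − r_a = 1.226×10⁶ m = 1226.4 km.
Periapsis altitude = 1226.4 − 1104 = 122.45 km.

periapsis altitude ≈ 122 km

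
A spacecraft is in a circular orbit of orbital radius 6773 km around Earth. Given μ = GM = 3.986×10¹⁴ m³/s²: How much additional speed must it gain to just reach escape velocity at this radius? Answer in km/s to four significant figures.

r = 6773 km = 6.773×10⁶ m.
Circular speed v_c = √(μ/r) = 7671 m/s.
Escape speed v_esc = √(2μ/r) = √2 × v_c = 10850 m/s.
Δv = v_esc − v_c = 3178 m/s = 3.178 km/s.

Δv ≈ 3.178 km/s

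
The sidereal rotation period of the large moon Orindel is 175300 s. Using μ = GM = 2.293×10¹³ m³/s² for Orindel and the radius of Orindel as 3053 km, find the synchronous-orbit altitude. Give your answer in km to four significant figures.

A synchronous orbit has period T, so by Kepler's third law a = (μT²/4π²)^(1/3).
μT²/4π² = 2.293×10¹³ × (1.753×10⁵)² / 39.48 = 1.785×10²² m³.
a = 2.613×10⁷ m = 26134 km.
Altitude h = a − R = 26134 − 3053 = 23081 km.

h_sync ≈ 23080 km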